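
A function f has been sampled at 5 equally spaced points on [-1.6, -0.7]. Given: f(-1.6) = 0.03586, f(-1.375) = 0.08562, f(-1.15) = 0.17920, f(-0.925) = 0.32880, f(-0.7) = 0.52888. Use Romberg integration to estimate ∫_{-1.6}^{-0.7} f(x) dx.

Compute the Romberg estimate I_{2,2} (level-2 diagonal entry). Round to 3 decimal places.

I_{0,0} (trapezoid, 1 panel, h=0.9000): 0.25413
I_{1,0} (trapezoid, 2 panels, h=0.4500): 0.20771
I_{2,0} (trapezoid, 4 panels, h=0.2250): 0.19710
I_{1,1} = 0.20771 + (0.20771 − 0.25413)/3 = 0.19224
I_{2,1} = 0.19710 + (0.19710 − 0.20771)/3 = 0.19356
I_{2,2} = 0.19356 + (0.19356 − 0.19224)/15 = 0.19365

0.194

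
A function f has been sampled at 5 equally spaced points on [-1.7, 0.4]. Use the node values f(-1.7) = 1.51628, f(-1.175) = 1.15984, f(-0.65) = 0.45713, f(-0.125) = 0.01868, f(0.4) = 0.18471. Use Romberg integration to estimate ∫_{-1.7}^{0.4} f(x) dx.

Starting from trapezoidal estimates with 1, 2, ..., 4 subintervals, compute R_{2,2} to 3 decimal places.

1.286

R_{0,0} (trapezoid, 1 panel, h=2.1000): 1.78604
R_{1,0} (trapezoid, 2 panels, h=1.0500): 1.37301
R_{2,0} (trapezoid, 4 panels, h=0.5250): 1.30523
R_{1,1} = 1.37301 + (1.37301 − 1.78604)/3 = 1.23533
R_{2,1} = 1.30523 + (1.30523 − 1.37301)/3 = 1.28264
R_{2,2} = 1.28264 + (1.28264 − 1.23533)/15 = 1.28579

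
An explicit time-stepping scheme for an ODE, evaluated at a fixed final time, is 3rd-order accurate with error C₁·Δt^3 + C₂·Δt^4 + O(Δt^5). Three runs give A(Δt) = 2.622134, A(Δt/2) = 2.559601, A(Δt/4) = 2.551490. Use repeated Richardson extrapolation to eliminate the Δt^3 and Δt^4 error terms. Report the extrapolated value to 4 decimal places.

2.5503

First eliminate the Δt^3 term (factor 2^3 = 8):
  B₁ = (8·2.559601 − 2.622134)/7 = 2.550668
  B₂ = (8·2.551490 − 2.559601)/7 = 2.550331
Then eliminate the Δt^4 term (factor 2^4 = 16):
  (16·2.550331 − 2.550668)/15 = 2.550309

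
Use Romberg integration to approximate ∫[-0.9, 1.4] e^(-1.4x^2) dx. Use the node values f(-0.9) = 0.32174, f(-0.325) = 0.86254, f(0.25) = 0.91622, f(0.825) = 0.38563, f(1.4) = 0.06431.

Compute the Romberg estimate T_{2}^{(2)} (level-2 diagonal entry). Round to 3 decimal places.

1.371

T_{0}^{(0)} (trapezoid, 1 panel, h=2.3000): 0.44396
T_{1}^{(0)} (trapezoid, 2 panels, h=1.1500): 1.27563
T_{2}^{(0)} (trapezoid, 4 panels, h=0.5750): 1.35551
T_{1}^{(1)} = 1.27563 + (1.27563 − 0.44396)/3 = 1.55285
T_{2}^{(1)} = 1.35551 + (1.35551 − 1.27563)/3 = 1.38214
T_{2}^{(2)} = 1.38214 + (1.38214 − 1.55285)/15 = 1.37076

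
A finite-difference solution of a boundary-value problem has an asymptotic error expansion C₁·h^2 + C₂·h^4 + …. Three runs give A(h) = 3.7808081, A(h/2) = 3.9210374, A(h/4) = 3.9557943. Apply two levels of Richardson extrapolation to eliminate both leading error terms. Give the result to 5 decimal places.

First eliminate the h^2 term (factor 2^2 = 4):
  B₁ = (4·3.9210374 − 3.7808081)/3 = 3.9677805
  B₂ = (4·3.9557943 − 3.9210374)/3 = 3.9673799
Then eliminate the h^4 term (factor 2^4 = 16):
  (16·3.9673799 − 3.9677805)/15 = 3.9673532

3.96735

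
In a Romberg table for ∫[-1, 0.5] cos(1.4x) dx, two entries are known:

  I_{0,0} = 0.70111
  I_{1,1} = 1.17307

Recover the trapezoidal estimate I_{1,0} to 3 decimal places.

1.055

From I_{1,1} = (4·I_{1,0} − I_{0,0})/3, solve for I_{1,0}:
4·I_{1,0} = 3·1.17307 + 0.70111 = 4.22032
I_{1,0} = 1.05508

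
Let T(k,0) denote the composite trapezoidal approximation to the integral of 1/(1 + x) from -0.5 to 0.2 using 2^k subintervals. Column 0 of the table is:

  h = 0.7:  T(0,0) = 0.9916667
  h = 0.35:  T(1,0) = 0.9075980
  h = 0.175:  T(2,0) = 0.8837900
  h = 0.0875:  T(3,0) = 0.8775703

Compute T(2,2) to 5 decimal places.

T(1,1) = (4·0.9075980 − 0.9916667) / 3 = 0.8795751
T(2,1) = (4·0.8837900 − 0.9075980) / 3 = 0.8758540
T(2,2) = (16·0.8758540 − 0.8795751) / 15 = 0.8756059

0.87561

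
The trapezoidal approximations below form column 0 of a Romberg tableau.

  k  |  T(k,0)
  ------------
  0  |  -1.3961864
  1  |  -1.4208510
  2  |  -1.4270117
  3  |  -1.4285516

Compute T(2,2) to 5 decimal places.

T(1,1) = -1.4208510 + (-1.4208510 − (-1.3961864))/3 = -1.4290725
T(2,1) = (4·(-1.4270117) − (-1.4208510)) / 3 = -1.4290653
T(2,2) = -1.4290653 + (-1.4290653 − (-1.4290725))/15 = -1.4290648

-1.42906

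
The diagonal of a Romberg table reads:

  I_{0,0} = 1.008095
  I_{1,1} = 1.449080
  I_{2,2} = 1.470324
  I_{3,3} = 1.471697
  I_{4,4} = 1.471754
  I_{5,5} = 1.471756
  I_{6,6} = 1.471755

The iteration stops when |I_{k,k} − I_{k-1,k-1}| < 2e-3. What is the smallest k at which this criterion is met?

k = 3

|I_{1,1} − I_{0,0}| = 0.440985 ≥ 2e-3
|I_{2,2} − I_{1,1}| = 0.021244 ≥ 2e-3
|I_{3,3} − I_{2,2}| = 0.001373 < 2e-3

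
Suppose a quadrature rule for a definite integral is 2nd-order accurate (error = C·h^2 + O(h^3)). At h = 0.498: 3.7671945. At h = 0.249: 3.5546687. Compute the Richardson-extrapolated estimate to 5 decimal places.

Extrapolated value = (4·A(h/2) − A(h)) / (4 − 1)
= (4·3.5546687 − 3.7671945) / 3
= 10.4514803 / 3 = 3.4838268

3.48383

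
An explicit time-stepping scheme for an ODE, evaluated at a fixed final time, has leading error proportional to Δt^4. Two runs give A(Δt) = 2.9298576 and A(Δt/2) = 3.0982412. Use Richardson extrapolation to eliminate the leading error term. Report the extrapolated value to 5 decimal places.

3.10947

Extrapolated value = (16·A(Δt/2) − A(Δt)) / (16 − 1)
= (16·3.0982412 − 2.9298576) / 15
= 46.6420016 / 15 = 3.1094668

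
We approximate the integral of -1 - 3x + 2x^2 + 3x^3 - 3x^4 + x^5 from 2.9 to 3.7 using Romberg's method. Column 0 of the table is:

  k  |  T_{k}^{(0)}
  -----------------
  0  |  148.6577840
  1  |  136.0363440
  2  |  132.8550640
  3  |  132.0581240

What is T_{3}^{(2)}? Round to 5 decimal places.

Richardson extrapolation on the trapezoidal column (denominator 4−1=3):
T_{2}^{(1)} = (4·132.8550640 − 136.0363440) / 3 = 131.7946373
T_{3}^{(1)} = (4·132.0581240 − 132.8550640) / 3 = 131.7924773
T_{3}^{(2)} = 131.7924773 + (131.7924773 − 131.7946373)/15 = 131.7923333

131.79233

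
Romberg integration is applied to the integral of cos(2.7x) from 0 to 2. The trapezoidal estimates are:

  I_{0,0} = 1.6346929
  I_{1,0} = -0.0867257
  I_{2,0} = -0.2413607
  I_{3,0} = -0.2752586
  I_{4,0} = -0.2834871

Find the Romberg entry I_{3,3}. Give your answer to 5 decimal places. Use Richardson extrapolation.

-0.28642

Richardson extrapolation on the trapezoidal column (denominator 4−1=3):
I_{1,1} = (4·(-0.0867257) − 1.6346929) / 3 = -0.6605319
I_{2,1} = (4·(-0.2413607) − (-0.0867257)) / 3 = -0.2929057
I_{3,1} = -0.2752586 + (-0.2752586 − (-0.2413607))/3 = -0.2865579
I_{2,2} = (16·(-0.2929057) − (-0.6605319)) / 15 = -0.2683973
I_{3,2} = -0.2865579 + (-0.2865579 − (-0.2929057))/15 = -0.2861347
I_{3,3} = (64·(-0.2861347) − (-0.2683973)) / 63 = -0.2864162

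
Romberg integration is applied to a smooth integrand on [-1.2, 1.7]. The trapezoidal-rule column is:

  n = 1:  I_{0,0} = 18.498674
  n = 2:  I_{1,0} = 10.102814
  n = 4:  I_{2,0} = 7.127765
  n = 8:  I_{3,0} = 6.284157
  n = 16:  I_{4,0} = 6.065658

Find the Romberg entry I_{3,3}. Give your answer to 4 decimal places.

I_{1,1} = (4·10.102814 − 18.498674) / 3 = 7.304194
I_{2,1} = (4·7.127765 − 10.102814) / 3 = 6.136082
I_{3,1} = (4·6.284157 − 7.127765) / 3 = 6.002954
I_{2,2} = (16·6.136082 − 7.304194) / 15 = 6.058208
I_{3,2} = 6.002954 + (6.002954 − 6.136082)/15 = 5.994079
I_{3,3} = (64·5.994079 − 6.058208) / 63 = 5.993061

5.9931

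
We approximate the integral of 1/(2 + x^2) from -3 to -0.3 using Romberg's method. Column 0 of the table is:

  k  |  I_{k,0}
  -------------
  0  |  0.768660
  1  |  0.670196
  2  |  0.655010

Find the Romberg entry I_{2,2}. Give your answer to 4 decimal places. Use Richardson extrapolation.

I_{1,1} = 0.670196 + (0.670196 − 0.768660)/3 = 0.637375
I_{2,1} = 0.655010 + (0.655010 − 0.670196)/3 = 0.649948
I_{2,2} = 0.649948 + (0.649948 − 0.637375)/15 = 0.650786

0.6508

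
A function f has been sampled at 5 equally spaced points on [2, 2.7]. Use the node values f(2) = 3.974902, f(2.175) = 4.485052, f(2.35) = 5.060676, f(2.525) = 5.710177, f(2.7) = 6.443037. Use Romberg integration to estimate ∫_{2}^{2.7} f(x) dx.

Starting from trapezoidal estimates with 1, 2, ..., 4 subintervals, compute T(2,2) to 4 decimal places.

T(0,0) (trapezoid, 1 panel, h=0.7000): 3.646279
T(1,0) (trapezoid, 2 panels, h=0.3500): 3.594376
T(2,0) (trapezoid, 4 panels, h=0.1750): 3.581353
T(1,1) = 3.594376 + (3.594376 − 3.646279)/3 = 3.577075
T(2,1) = 3.581353 + (3.581353 − 3.594376)/3 = 3.577012
T(2,2) = 3.577012 + (3.577012 − 3.577075)/15 = 3.577008

3.5770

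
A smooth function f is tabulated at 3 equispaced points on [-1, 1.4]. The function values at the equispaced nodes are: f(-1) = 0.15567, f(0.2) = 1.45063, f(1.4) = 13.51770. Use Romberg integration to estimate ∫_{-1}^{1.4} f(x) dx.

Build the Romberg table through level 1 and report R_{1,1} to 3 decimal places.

7.790

R_{0,0} (trapezoid, 1 panel, h=2.4000): 16.40804
R_{1,0} (trapezoid, 2 panels, h=1.2000): 9.94478
R_{1,1} = 9.94478 + (9.94478 − 16.40804)/3 = 7.79036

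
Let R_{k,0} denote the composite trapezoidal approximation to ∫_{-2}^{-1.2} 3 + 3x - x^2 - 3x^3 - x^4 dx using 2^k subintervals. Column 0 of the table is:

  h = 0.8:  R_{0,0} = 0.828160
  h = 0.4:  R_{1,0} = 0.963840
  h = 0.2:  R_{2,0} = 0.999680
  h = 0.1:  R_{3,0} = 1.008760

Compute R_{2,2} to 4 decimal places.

R_{1,1} = 0.963840 + (0.963840 − 0.828160)/3 = 1.009067
R_{2,1} = 0.999680 + (0.999680 − 0.963840)/3 = 1.011627
R_{2,2} = (16·1.011627 − 1.009067) / 15 = 1.011798

1.0118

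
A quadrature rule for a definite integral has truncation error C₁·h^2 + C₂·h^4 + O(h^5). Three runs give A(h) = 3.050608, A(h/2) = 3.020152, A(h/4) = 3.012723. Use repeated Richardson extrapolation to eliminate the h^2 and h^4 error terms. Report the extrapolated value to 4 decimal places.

3.0103

First eliminate the h^2 term (factor 2^2 = 4):
  B₁ = (4·3.020152 − 3.050608)/3 = 3.010000
  B₂ = (4·3.012723 − 3.020152)/3 = 3.010247
Then eliminate the h^4 term (factor 2^4 = 16):
  (16·3.010247 − 3.010000)/15 = 3.010263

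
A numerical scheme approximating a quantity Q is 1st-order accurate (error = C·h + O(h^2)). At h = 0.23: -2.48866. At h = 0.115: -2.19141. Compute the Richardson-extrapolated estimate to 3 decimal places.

The leading error scales as h; refining by a factor of 2 reduces it by 2^1 = 2.
Extrapolated value = (2·A(h/2) − A(h)) / (2 − 1)
= (2·(-2.19141) − (-2.48866)) / 1
= -1.89416 / 1 = -1.89416

-1.894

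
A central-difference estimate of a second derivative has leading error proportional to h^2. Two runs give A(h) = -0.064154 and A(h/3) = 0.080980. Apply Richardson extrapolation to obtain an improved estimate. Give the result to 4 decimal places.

0.0991

The leading error scales as h^2; refining by a factor of 3 reduces it by 3^2 = 9.
Extrapolated value = (9·A(h/3) − A(h)) / (9 − 1)
= (9·0.080980 − (-0.064154)) / 8
= 0.792974 / 8 = 0.099122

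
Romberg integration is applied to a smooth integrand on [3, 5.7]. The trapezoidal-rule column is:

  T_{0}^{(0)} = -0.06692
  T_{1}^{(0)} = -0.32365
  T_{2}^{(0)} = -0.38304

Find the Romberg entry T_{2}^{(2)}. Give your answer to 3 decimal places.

-0.402

T_{1}^{(1)} = -0.32365 + (-0.32365 − (-0.06692))/3 = -0.40923
T_{2}^{(1)} = -0.38304 + (-0.38304 − (-0.32365))/3 = -0.40284
T_{2}^{(2)} = (16·(-0.40284) − (-0.40923)) / 15 = -0.40241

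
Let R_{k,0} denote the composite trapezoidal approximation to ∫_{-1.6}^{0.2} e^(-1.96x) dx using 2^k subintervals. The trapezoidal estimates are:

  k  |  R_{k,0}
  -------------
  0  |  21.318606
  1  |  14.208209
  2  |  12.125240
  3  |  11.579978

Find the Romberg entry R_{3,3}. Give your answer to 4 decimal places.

R_{1,1} = (4·14.208209 − 21.318606) / 3 = 11.838077
R_{2,1} = (4·12.125240 − 14.208209) / 3 = 11.430917
R_{3,1} = (4·11.579978 − 12.125240) / 3 = 11.398224
R_{2,2} = (16·11.430917 − 11.838077) / 15 = 11.403773
R_{3,2} = 11.398224 + (11.398224 − 11.430917)/15 = 11.396044
R_{3,3} = (64·11.396044 − 11.403773) / 63 = 11.395921

11.3959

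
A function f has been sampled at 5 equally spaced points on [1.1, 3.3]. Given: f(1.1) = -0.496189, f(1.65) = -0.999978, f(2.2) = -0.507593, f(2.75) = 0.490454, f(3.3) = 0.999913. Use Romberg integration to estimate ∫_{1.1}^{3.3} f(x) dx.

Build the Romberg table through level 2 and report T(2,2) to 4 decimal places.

T(0,0) (trapezoid, 1 panel, h=2.2000): 0.554096
T(1,0) (trapezoid, 2 panels, h=1.1000): -0.281304
T(2,0) (trapezoid, 4 panels, h=0.5500): -0.420890
T(1,1) = -0.281304 + (-0.281304 − 0.554096)/3 = -0.559771
T(2,1) = -0.420890 + (-0.420890 − (-0.281304))/3 = -0.467419
T(2,2) = -0.467419 + (-0.467419 − (-0.559771))/15 = -0.461262

-0.4613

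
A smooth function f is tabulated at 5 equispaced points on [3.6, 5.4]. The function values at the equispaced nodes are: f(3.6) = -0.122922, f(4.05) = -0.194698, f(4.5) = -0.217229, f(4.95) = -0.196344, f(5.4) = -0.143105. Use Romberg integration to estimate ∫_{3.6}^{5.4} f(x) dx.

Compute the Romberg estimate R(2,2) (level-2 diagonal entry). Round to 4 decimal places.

R(0,0) (trapezoid, 1 panel, h=1.8000): -0.239424
R(1,0) (trapezoid, 2 panels, h=0.9000): -0.315218
R(2,0) (trapezoid, 4 panels, h=0.4500): -0.333578
R(1,1) = -0.315218 + (-0.315218 − (-0.239424))/3 = -0.340483
R(2,1) = -0.333578 + (-0.333578 − (-0.315218))/3 = -0.339698
R(2,2) = -0.339698 + (-0.339698 − (-0.340483))/15 = -0.339646

-0.3396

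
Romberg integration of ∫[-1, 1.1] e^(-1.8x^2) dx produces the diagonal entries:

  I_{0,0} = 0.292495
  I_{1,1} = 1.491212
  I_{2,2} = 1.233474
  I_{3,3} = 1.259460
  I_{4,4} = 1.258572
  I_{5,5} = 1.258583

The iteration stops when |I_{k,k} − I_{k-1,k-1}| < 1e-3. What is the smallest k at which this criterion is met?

|I_{1,1} − I_{0,0}| = 1.198717 ≥ 1e-3
|I_{2,2} − I_{1,1}| = 0.257738 ≥ 1e-3
|I_{3,3} − I_{2,2}| = 0.025986 ≥ 1e-3
|I_{4,4} − I_{3,3}| = 0.000888 < 1e-3

k = 4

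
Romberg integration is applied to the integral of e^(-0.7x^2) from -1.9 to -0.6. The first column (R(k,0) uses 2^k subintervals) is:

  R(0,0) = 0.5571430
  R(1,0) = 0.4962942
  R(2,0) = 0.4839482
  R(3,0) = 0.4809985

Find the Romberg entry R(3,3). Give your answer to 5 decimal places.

R(1,1) = (4·0.4962942 − 0.5571430) / 3 = 0.4760113
R(2,1) = (4·0.4839482 − 0.4962942) / 3 = 0.4798329
R(3,1) = (4·0.4809985 − 0.4839482) / 3 = 0.4800153
R(2,2) = 0.4798329 + (0.4798329 − 0.4760113)/15 = 0.4800877
R(3,2) = 0.4800153 + (0.4800153 − 0.4798329)/15 = 0.4800275
R(3,3) = 0.4800275 + (0.4800275 − 0.4800877)/63 = 0.4800265

0.48003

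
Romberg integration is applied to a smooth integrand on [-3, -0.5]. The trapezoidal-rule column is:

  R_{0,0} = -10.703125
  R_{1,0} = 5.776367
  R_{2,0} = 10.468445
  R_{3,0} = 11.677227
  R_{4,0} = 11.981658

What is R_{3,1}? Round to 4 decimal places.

12.0802

R_{3,1} = (4·11.677227 − 10.468445) / 3 = 12.080154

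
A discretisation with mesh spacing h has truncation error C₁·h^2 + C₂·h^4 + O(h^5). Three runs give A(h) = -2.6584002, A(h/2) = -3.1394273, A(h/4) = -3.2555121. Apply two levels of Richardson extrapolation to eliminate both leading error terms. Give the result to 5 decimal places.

First eliminate the h^2 term (factor 2^2 = 4):
  B₁ = (4·(-3.1394273) − (-2.6584002))/3 = -3.2997697
  B₂ = (4·(-3.2555121) − (-3.1394273))/3 = -3.2942070
Then eliminate the h^4 term (factor 2^4 = 16):
  (16·(-3.2942070) − (-3.2997697))/15 = -3.2938362

-3.29384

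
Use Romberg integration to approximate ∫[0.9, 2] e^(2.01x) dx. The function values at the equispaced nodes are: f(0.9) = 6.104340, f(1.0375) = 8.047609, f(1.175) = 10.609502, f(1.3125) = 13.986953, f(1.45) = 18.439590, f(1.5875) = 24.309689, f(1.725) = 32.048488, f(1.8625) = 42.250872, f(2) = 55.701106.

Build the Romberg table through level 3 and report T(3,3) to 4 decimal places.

24.6750

T(0,0) (trapezoid, 1 panel, h=1.1000): 33.992995
T(1,0) (trapezoid, 2 panels, h=0.5500): 27.138272
T(2,0) (trapezoid, 4 panels, h=0.2750): 25.300083
T(3,0) (trapezoid, 8 panels, h=0.1375): 24.831871
T(1,1) = 27.138272 + (27.138272 − 33.992995)/3 = 24.853364
T(2,1) = 25.300083 + (25.300083 − 27.138272)/3 = 24.687353
T(3,1) = 24.831871 + (24.831871 − 25.300083)/3 = 24.675800
T(2,2) = 24.687353 + (24.687353 − 24.853364)/15 = 24.676286
T(3,2) = 24.675800 + (24.675800 − 24.687353)/15 = 24.675030
T(3,3) = 24.675030 + (24.675030 − 24.676286)/63 = 24.675010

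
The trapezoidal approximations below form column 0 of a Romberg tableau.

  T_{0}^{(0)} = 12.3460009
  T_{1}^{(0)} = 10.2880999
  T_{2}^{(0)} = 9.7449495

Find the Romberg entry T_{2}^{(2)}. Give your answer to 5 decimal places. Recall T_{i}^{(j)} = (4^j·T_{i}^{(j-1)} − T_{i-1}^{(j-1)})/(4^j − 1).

T_{1}^{(1)} = (4·10.2880999 − 12.3460009) / 3 = 9.6021329
T_{2}^{(1)} = 9.7449495 + (9.7449495 − 10.2880999)/3 = 9.5638994
T_{2}^{(2)} = (16·9.5638994 − 9.6021329) / 15 = 9.5613505

9.56135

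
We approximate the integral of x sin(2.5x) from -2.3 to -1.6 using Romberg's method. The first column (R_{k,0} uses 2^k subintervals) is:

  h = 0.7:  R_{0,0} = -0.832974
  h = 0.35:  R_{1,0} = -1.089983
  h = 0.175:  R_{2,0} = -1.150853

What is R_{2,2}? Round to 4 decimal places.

R_{1,1} = (4·(-1.089983) − (-0.832974)) / 3 = -1.175653
R_{2,1} = -1.150853 + (-1.150853 − (-1.089983))/3 = -1.171143
R_{2,2} = -1.171143 + (-1.171143 − (-1.175653))/15 = -1.170842

-1.1708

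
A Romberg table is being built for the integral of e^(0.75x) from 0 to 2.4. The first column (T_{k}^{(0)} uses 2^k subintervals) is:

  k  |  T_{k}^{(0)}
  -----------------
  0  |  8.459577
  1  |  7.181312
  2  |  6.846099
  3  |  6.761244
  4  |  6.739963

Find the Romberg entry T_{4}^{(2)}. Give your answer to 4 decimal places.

6.7329

T_{3}^{(1)} = (4·6.761244 − 6.846099) / 3 = 6.732959
T_{4}^{(1)} = 6.739963 + (6.739963 − 6.761244)/3 = 6.732869
T_{4}^{(2)} = 6.732869 + (6.732869 − 6.732959)/15 = 6.732863
(Column j=1 coincides with Simpson's rule on the same nodes.)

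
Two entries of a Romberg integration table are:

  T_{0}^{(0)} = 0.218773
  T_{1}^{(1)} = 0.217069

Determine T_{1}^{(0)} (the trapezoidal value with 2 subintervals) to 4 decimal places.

0.2175

From T_{1}^{(1)} = (4·T_{1}^{(0)} − T_{0}^{(0)})/3, solve for T_{1}^{(0)}:
4·T_{1}^{(0)} = 3·0.217069 + 0.218773 = 0.869980
T_{1}^{(0)} = 0.217495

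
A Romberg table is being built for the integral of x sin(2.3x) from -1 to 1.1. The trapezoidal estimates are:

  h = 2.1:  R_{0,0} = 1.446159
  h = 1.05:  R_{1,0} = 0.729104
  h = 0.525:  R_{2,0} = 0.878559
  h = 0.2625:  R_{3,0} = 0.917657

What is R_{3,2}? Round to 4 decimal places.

0.9308

R_{2,1} = 0.878559 + (0.878559 − 0.729104)/3 = 0.928377
R_{3,1} = 0.917657 + (0.917657 − 0.878559)/3 = 0.930690
R_{3,2} = 0.930690 + (0.930690 − 0.928377)/15 = 0.930844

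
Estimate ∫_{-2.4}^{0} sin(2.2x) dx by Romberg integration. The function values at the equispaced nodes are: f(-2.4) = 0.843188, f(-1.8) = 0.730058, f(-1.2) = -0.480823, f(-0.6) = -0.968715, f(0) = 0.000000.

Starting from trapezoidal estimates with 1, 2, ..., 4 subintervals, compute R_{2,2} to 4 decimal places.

R_{0,0} (trapezoid, 1 panel, h=2.4000): 1.011826
R_{1,0} (trapezoid, 2 panels, h=1.2000): -0.071075
R_{2,0} (trapezoid, 4 panels, h=0.6000): -0.178732
R_{1,1} = -0.071075 + (-0.071075 − 1.011826)/3 = -0.432042
R_{2,1} = -0.178732 + (-0.178732 − (-0.071075))/3 = -0.214618
R_{2,2} = -0.214618 + (-0.214618 − (-0.432042))/15 = -0.200123

-0.2001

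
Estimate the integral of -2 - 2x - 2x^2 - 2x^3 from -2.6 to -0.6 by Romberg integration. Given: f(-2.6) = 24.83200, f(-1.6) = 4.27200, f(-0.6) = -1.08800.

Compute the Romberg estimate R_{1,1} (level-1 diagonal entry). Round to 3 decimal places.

13.611

R_{0,0} (trapezoid, 1 panel, h=2.0000): 23.74400
R_{1,0} (trapezoid, 2 panels, h=1.0000): 16.14400
R_{1,1} = 16.14400 + (16.14400 − 23.74400)/3 = 13.61067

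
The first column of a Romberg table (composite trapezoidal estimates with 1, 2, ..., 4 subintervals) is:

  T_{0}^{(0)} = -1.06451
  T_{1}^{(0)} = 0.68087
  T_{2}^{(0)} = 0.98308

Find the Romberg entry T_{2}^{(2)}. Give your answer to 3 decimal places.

Richardson extrapolation on the trapezoidal column (denominator 4−1=3):
T_{1}^{(1)} = 0.68087 + (0.68087 − (-1.06451))/3 = 1.26266
T_{2}^{(1)} = (4·0.98308 − 0.68087) / 3 = 1.08382
T_{2}^{(2)} = 1.08382 + (1.08382 − 1.26266)/15 = 1.07190
(Column j=1 coincides with Simpson's rule on the same nodes.)

1.072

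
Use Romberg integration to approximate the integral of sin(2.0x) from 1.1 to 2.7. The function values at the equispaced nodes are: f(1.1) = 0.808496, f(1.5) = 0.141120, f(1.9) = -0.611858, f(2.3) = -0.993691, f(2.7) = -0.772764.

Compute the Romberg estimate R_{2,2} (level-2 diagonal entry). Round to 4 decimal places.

R_{0,0} (trapezoid, 1 panel, h=1.6000): 0.028586
R_{1,0} (trapezoid, 2 panels, h=0.8000): -0.475194
R_{2,0} (trapezoid, 4 panels, h=0.4000): -0.578625
R_{1,1} = -0.475194 + (-0.475194 − 0.028586)/3 = -0.643121
R_{2,1} = -0.578625 + (-0.578625 − (-0.475194))/3 = -0.613102
R_{2,2} = -0.613102 + (-0.613102 − (-0.643121))/15 = -0.611101

-0.6111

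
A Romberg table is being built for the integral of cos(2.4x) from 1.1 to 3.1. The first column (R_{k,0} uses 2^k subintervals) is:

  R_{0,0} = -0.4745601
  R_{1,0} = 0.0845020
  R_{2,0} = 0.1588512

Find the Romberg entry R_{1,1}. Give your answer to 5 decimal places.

0.27086

Richardson extrapolation on the trapezoidal column (denominator 4−1=3):
R_{1,1} = 0.0845020 + (0.0845020 − (-0.4745601))/3 = 0.2708560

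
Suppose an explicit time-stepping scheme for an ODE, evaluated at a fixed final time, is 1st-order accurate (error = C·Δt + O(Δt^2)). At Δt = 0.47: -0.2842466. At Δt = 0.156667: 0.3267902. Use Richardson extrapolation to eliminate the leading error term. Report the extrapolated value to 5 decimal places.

The leading error scales as Δt; refining by a factor of 3 reduces it by 3^1 = 3.
Extrapolated value = (3·A(Δt/3) − A(Δt)) / (3 − 1)
= (3·0.3267902 − (-0.2842466)) / 2
= 1.2646172 / 2 = 0.6323086

0.63231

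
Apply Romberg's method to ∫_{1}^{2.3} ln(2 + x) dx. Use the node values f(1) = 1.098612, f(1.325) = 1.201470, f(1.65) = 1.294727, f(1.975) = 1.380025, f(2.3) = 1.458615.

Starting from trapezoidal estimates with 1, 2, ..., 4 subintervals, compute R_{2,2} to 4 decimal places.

1.6762

R_{0,0} (trapezoid, 1 panel, h=1.3000): 1.662198
R_{1,0} (trapezoid, 2 panels, h=0.6500): 1.672671
R_{2,0} (trapezoid, 4 panels, h=0.3250): 1.675322
R_{1,1} = 1.672671 + (1.672671 − 1.662198)/3 = 1.676162
R_{2,1} = 1.675322 + (1.675322 − 1.672671)/3 = 1.676206
R_{2,2} = 1.676206 + (1.676206 − 1.676162)/15 = 1.676209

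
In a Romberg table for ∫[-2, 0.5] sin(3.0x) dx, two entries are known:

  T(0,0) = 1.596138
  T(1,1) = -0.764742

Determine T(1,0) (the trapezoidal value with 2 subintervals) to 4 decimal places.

From T(1,1) = (4·T(1,0) − T(0,0))/3, solve for T(1,0):
4·T(1,0) = 3·(-0.764742) + 1.596138 = -0.698088
T(1,0) = -0.174522

-0.1745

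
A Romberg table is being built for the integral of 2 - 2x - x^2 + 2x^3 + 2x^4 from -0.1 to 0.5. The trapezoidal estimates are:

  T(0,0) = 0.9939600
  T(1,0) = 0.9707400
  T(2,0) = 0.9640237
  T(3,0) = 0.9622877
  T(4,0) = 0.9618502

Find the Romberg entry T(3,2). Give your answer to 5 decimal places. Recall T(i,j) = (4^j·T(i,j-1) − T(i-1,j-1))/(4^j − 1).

T(2,1) = (4·0.9640237 − 0.9707400) / 3 = 0.9617849
T(3,1) = (4·0.9622877 − 0.9640237) / 3 = 0.9617090
T(3,2) = 0.9617090 + (0.9617090 − 0.9617849)/15 = 0.9617039

0.96170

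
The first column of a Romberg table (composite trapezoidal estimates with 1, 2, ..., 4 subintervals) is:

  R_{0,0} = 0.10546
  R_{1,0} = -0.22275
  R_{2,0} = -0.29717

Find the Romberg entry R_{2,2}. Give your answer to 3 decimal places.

Richardson extrapolation on the trapezoidal column (denominator 4−1=3):
R_{1,1} = -0.22275 + (-0.22275 − 0.10546)/3 = -0.33215
R_{2,1} = (4·(-0.29717) − (-0.22275)) / 3 = -0.32198
R_{2,2} = (16·(-0.32198) − (-0.33215)) / 15 = -0.32130

-0.321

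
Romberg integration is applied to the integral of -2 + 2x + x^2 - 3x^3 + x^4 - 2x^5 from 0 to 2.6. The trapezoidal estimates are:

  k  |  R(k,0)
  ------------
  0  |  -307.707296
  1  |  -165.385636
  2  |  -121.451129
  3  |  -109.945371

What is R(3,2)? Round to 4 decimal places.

-106.0637

R(2,1) = (4·(-121.451129) − (-165.385636)) / 3 = -106.806293
R(3,1) = (4·(-109.945371) − (-121.451129)) / 3 = -106.110118
R(3,2) = -106.110118 + (-106.110118 − (-106.806293))/15 = -106.063706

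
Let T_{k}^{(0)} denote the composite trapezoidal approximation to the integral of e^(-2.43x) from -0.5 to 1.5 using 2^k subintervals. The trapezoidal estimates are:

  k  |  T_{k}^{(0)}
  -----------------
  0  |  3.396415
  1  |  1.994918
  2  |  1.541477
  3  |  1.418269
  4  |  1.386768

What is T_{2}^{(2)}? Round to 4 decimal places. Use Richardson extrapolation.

Richardson extrapolation on the trapezoidal column (denominator 4−1=3):
T_{1}^{(1)} = (4·1.994918 − 3.396415) / 3 = 1.527752
T_{2}^{(1)} = 1.541477 + (1.541477 − 1.994918)/3 = 1.390330
T_{2}^{(2)} = (16·1.390330 − 1.527752) / 15 = 1.381169

1.3812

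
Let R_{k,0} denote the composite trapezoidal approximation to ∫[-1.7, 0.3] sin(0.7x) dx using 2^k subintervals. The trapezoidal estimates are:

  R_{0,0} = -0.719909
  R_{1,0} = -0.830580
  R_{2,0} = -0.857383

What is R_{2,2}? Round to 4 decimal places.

-0.8662

Richardson extrapolation on the trapezoidal column (denominator 4−1=3):
R_{1,1} = -0.830580 + (-0.830580 − (-0.719909))/3 = -0.867470
R_{2,1} = (4·(-0.857383) − (-0.830580)) / 3 = -0.866317
R_{2,2} = -0.866317 + (-0.866317 − (-0.867470))/15 = -0.866240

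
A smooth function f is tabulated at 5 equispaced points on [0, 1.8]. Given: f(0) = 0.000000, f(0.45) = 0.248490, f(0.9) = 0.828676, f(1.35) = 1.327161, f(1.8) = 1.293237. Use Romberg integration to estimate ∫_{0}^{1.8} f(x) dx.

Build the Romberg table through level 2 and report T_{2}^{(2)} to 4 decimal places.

T_{0}^{(0)} (trapezoid, 1 panel, h=1.8000): 1.163913
T_{1}^{(0)} (trapezoid, 2 panels, h=0.9000): 1.327765
T_{2}^{(0)} (trapezoid, 4 panels, h=0.4500): 1.372925
T_{1}^{(1)} = 1.327765 + (1.327765 − 1.163913)/3 = 1.382382
T_{2}^{(1)} = 1.372925 + (1.372925 − 1.327765)/3 = 1.387978
T_{2}^{(2)} = 1.387978 + (1.387978 − 1.382382)/15 = 1.388351

1.3884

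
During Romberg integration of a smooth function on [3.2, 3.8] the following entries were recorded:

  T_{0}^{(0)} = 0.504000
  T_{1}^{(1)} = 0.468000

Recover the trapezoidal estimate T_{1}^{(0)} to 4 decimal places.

0.4770

From T_{1}^{(1)} = (4·T_{1}^{(0)} − T_{0}^{(0)})/3, solve for T_{1}^{(0)}:
4·T_{1}^{(0)} = 3·0.468000 + 0.504000 = 1.908000
T_{1}^{(0)} = 0.477000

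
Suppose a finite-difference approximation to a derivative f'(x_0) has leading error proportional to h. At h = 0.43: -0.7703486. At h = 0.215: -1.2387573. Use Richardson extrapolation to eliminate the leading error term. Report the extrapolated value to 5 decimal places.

The leading error scales as h; refining by a factor of 2 reduces it by 2^1 = 2.
Extrapolated value = (2·A(h/2) − A(h)) / (2 − 1)
= (2·(-1.2387573) − (-0.7703486)) / 1
= -1.7071660 / 1 = -1.7071660

-1.70717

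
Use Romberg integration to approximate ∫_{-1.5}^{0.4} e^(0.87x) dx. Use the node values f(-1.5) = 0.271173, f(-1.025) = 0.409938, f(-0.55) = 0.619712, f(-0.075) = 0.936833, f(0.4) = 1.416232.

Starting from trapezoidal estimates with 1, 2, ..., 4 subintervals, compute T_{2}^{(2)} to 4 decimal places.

1.3162

T_{0}^{(0)} (trapezoid, 1 panel, h=1.9000): 1.603035
T_{1}^{(0)} (trapezoid, 2 panels, h=0.9500): 1.390244
T_{2}^{(0)} (trapezoid, 4 panels, h=0.4750): 1.334838
T_{1}^{(1)} = 1.390244 + (1.390244 − 1.603035)/3 = 1.319314
T_{2}^{(1)} = 1.334838 + (1.334838 − 1.390244)/3 = 1.316369
T_{2}^{(2)} = 1.316369 + (1.316369 − 1.319314)/15 = 1.316173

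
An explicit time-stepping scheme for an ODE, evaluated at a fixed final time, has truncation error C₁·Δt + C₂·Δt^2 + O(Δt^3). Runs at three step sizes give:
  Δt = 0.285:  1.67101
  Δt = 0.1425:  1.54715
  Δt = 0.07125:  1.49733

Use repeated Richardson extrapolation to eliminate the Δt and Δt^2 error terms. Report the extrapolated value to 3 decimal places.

1.456

First eliminate the Δt term (factor 2^1 = 2):
  B₁ = (2·1.54715 − 1.67101)/1 = 1.42329
  B₂ = (2·1.49733 − 1.54715)/1 = 1.44751
Then eliminate the Δt^2 term (factor 2^2 = 4):
  (4·1.44751 − 1.42329)/3 = 1.45558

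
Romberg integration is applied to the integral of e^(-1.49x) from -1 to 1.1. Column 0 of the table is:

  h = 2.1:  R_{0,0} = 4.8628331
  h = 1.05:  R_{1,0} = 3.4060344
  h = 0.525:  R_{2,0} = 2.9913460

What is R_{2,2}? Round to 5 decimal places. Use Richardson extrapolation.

Richardson extrapolation on the trapezoidal column (denominator 4−1=3):
R_{1,1} = 3.4060344 + (3.4060344 − 4.8628331)/3 = 2.9204348
R_{2,1} = 2.9913460 + (2.9913460 − 3.4060344)/3 = 2.8531165
R_{2,2} = 2.8531165 + (2.8531165 − 2.9204348)/15 = 2.8486286

2.84863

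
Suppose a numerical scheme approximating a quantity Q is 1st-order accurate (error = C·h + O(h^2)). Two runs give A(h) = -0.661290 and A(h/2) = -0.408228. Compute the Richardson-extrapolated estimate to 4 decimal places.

The leading error scales as h; refining by a factor of 2 reduces it by 2^1 = 2.
Extrapolated value = (2·A(h/2) − A(h)) / (2 − 1)
= (2·(-0.408228) − (-0.661290)) / 1
= -0.155166 / 1 = -0.155166

-0.1552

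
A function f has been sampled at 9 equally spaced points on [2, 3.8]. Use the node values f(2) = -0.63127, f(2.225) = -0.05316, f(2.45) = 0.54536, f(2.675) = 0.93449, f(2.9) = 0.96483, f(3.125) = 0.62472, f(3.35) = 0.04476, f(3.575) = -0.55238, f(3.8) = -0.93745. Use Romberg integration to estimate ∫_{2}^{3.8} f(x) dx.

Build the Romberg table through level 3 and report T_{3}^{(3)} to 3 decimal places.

0.401

T_{0}^{(0)} (trapezoid, 1 panel, h=1.8000): -1.41185
T_{1}^{(0)} (trapezoid, 2 panels, h=0.9000): 0.16242
T_{2}^{(0)} (trapezoid, 4 panels, h=0.4500): 0.34677
T_{3}^{(0)} (trapezoid, 8 panels, h=0.2250): 0.38796
T_{1}^{(1)} = 0.16242 + (0.16242 − (-1.41185))/3 = 0.68718
T_{2}^{(1)} = 0.34677 + (0.34677 − 0.16242)/3 = 0.40822
T_{3}^{(1)} = 0.38796 + (0.38796 − 0.34677)/3 = 0.40169
T_{2}^{(2)} = 0.40822 + (0.40822 − 0.68718)/15 = 0.38962
T_{3}^{(2)} = 0.40169 + (0.40169 − 0.40822)/15 = 0.40125
T_{3}^{(3)} = 0.40125 + (0.40125 − 0.38962)/63 = 0.40143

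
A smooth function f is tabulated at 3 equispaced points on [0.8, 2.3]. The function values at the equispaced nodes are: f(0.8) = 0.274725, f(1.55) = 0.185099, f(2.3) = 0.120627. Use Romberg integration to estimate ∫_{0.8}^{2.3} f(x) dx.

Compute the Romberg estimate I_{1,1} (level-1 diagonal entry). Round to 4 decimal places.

I_{0,0} (trapezoid, 1 panel, h=1.5000): 0.296514
I_{1,0} (trapezoid, 2 panels, h=0.7500): 0.287081
I_{1,1} = 0.287081 + (0.287081 − 0.296514)/3 = 0.283937

0.2839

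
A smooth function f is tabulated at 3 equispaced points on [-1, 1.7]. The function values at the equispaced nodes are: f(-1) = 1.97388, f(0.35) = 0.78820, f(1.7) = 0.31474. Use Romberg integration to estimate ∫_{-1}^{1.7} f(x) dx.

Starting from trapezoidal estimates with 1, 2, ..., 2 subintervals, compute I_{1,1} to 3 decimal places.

I_{0,0} (trapezoid, 1 panel, h=2.7000): 3.08964
I_{1,0} (trapezoid, 2 panels, h=1.3500): 2.60889
I_{1,1} = 2.60889 + (2.60889 − 3.08964)/3 = 2.44864

2.449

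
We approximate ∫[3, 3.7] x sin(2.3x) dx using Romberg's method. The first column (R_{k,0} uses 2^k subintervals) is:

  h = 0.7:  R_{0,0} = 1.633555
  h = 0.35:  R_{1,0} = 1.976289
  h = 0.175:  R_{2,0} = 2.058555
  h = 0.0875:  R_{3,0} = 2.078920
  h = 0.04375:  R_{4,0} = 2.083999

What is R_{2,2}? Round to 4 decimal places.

R_{1,1} = 1.976289 + (1.976289 − 1.633555)/3 = 2.090534
R_{2,1} = 2.058555 + (2.058555 − 1.976289)/3 = 2.085977
R_{2,2} = 2.085977 + (2.085977 − 2.090534)/15 = 2.085673

2.0857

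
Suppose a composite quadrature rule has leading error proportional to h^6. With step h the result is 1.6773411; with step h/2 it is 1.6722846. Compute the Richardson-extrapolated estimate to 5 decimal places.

Extrapolated value = (64·A(h/2) − A(h)) / (64 − 1)
= (64·1.6722846 − 1.6773411) / 63
= 105.3488733 / 63 = 1.6722043

1.67220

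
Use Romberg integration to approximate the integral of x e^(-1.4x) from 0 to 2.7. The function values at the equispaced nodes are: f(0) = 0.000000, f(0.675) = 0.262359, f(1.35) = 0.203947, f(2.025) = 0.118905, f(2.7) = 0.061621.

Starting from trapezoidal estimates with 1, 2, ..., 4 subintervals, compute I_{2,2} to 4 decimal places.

0.4524

I_{0,0} (trapezoid, 1 panel, h=2.7000): 0.083188
I_{1,0} (trapezoid, 2 panels, h=1.3500): 0.316923
I_{2,0} (trapezoid, 4 panels, h=0.6750): 0.415815
I_{1,1} = 0.316923 + (0.316923 − 0.083188)/3 = 0.394835
I_{2,1} = 0.415815 + (0.415815 − 0.316923)/3 = 0.448779
I_{2,2} = 0.448779 + (0.448779 − 0.394835)/15 = 0.452375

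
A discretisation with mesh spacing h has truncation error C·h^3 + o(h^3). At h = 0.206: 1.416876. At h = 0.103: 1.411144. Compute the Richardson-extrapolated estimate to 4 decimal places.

Extrapolated value = (8·A(h/2) − A(h)) / (8 − 1)
= (8·1.411144 − 1.416876) / 7
= 9.872276 / 7 = 1.410325

1.4103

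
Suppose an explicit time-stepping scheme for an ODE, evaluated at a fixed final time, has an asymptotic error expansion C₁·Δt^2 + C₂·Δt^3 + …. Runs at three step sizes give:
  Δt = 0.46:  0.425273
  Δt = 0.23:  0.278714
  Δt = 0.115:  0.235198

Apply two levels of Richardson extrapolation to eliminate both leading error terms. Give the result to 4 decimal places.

First eliminate the Δt^2 term (factor 2^2 = 4):
  B₁ = (4·0.278714 − 0.425273)/3 = 0.229861
  B₂ = (4·0.235198 − 0.278714)/3 = 0.220693
Then eliminate the Δt^3 term (factor 2^3 = 8):
  (8·0.220693 − 0.229861)/7 = 0.219383

0.2194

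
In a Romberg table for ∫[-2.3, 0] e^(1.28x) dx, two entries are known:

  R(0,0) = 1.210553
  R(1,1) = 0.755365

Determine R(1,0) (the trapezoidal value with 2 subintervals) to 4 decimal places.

0.8692

From R(1,1) = (4·R(1,0) − R(0,0))/3, solve for R(1,0):
4·R(1,0) = 3·0.755365 + 1.210553 = 3.476648
R(1,0) = 0.869162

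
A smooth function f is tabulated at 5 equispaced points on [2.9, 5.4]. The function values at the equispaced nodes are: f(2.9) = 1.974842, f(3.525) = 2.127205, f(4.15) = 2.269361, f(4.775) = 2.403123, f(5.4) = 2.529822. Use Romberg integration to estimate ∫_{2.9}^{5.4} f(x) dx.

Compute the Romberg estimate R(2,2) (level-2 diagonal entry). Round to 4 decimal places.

5.6593

R(0,0) (trapezoid, 1 panel, h=2.5000): 5.630830
R(1,0) (trapezoid, 2 panels, h=1.2500): 5.652116
R(2,0) (trapezoid, 4 panels, h=0.6250): 5.657513
R(1,1) = 5.652116 + (5.652116 − 5.630830)/3 = 5.659211
R(2,1) = 5.657513 + (5.657513 − 5.652116)/3 = 5.659312
R(2,2) = 5.659312 + (5.659312 − 5.659211)/15 = 5.659319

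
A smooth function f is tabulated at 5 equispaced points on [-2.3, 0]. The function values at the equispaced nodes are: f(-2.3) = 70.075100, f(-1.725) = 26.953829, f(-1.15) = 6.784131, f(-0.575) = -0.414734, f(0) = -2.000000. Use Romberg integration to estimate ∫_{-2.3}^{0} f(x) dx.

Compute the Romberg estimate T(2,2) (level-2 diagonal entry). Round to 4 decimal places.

35.9614

T(0,0) (trapezoid, 1 panel, h=2.3000): 78.286365
T(1,0) (trapezoid, 2 panels, h=1.1500): 46.944933
T(2,0) (trapezoid, 4 panels, h=0.5750): 38.732446
T(1,1) = 46.944933 + (46.944933 − 78.286365)/3 = 36.497789
T(2,1) = 38.732446 + (38.732446 − 46.944933)/3 = 35.994950
T(2,2) = 35.994950 + (35.994950 − 36.497789)/15 = 35.961427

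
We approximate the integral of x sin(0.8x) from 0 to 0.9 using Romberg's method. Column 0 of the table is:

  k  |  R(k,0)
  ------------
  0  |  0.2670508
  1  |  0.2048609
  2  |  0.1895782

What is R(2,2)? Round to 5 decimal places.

R(1,1) = 0.2048609 + (0.2048609 − 0.2670508)/3 = 0.1841309
R(2,1) = (4·0.1895782 − 0.2048609) / 3 = 0.1844840
R(2,2) = (16·0.1844840 − 0.1841309) / 15 = 0.1845075

0.18451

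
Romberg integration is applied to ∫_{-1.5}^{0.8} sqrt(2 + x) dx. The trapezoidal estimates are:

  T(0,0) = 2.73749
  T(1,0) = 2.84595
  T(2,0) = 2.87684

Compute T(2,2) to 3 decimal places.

2.887

Richardson extrapolation on the trapezoidal column (denominator 4−1=3):
T(1,1) = 2.84595 + (2.84595 − 2.73749)/3 = 2.88210
T(2,1) = (4·2.87684 − 2.84595) / 3 = 2.88714
T(2,2) = 2.88714 + (2.88714 − 2.88210)/15 = 2.88748
(Column j=1 coincides with Simpson's rule on the same nodes.)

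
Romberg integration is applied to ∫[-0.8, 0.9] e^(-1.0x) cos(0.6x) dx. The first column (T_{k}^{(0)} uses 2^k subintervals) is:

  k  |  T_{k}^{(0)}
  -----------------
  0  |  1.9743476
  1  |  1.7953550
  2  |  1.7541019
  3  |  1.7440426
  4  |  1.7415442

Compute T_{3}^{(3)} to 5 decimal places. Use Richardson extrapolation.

Richardson extrapolation on the trapezoidal column (denominator 4−1=3):
T_{1}^{(1)} = (4·1.7953550 − 1.9743476) / 3 = 1.7356908
T_{2}^{(1)} = 1.7541019 + (1.7541019 − 1.7953550)/3 = 1.7403509
T_{3}^{(1)} = (4·1.7440426 − 1.7541019) / 3 = 1.7406895
T_{2}^{(2)} = 1.7403509 + (1.7403509 − 1.7356908)/15 = 1.7406616
T_{3}^{(2)} = 1.7406895 + (1.7406895 − 1.7403509)/15 = 1.7407121
T_{3}^{(3)} = (64·1.7407121 − 1.7406616) / 63 = 1.7407129

1.74071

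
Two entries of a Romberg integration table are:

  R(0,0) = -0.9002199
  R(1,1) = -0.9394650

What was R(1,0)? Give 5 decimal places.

From R(1,1) = (4·R(1,0) − R(0,0))/3, solve for R(1,0):
4·R(1,0) = 3·(-0.9394650) + (-0.9002199) = -3.7186149
R(1,0) = -0.9296537

-0.92965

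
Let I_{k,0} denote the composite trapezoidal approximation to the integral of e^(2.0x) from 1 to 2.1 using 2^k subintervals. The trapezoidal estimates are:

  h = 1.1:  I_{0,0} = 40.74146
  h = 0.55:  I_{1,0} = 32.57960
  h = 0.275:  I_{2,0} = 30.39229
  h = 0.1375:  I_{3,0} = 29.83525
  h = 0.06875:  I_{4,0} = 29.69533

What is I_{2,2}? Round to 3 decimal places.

Richardson extrapolation on the trapezoidal column (denominator 4−1=3):
I_{1,1} = (4·32.57960 − 40.74146) / 3 = 29.85898
I_{2,1} = (4·30.39229 − 32.57960) / 3 = 29.66319
I_{2,2} = 29.66319 + (29.66319 − 29.85898)/15 = 29.65014
(Column j=1 coincides with Simpson's rule on the same nodes.)

29.650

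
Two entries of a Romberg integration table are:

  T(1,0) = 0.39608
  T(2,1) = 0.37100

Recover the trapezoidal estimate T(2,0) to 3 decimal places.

0.377

From T(2,1) = (4·T(2,0) − T(1,0))/3, solve for T(2,0):
4·T(2,0) = 3·0.37100 + 0.39608 = 1.50908
T(2,0) = 0.37727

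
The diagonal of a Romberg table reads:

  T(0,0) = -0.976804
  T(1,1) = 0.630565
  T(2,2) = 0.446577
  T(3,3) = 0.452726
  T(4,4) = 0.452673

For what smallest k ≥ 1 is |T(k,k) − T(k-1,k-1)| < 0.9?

|T(1,1) − T(0,0)| = 1.607369 ≥ 0.9
|T(2,2) − T(1,1)| = 0.183988 < 0.9

k = 2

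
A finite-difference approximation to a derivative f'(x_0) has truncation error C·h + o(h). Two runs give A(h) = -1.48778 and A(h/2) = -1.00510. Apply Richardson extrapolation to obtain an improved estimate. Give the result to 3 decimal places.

-0.522

Extrapolated value = (2·A(h/2) − A(h)) / (2 − 1)
= (2·(-1.00510) − (-1.48778)) / 1
= -0.52242 / 1 = -0.52242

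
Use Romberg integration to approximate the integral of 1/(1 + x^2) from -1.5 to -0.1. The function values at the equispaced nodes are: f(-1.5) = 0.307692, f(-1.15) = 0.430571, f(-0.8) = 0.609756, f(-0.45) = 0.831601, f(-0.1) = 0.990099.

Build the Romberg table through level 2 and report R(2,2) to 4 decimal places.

0.8834

R(0,0) (trapezoid, 1 panel, h=1.4000): 0.908454
R(1,0) (trapezoid, 2 panels, h=0.7000): 0.881056
R(2,0) (trapezoid, 4 panels, h=0.3500): 0.882288
R(1,1) = 0.881056 + (0.881056 − 0.908454)/3 = 0.871923
R(2,1) = 0.882288 + (0.882288 − 0.881056)/3 = 0.882699
R(2,2) = 0.882699 + (0.882699 − 0.871923)/15 = 0.883417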